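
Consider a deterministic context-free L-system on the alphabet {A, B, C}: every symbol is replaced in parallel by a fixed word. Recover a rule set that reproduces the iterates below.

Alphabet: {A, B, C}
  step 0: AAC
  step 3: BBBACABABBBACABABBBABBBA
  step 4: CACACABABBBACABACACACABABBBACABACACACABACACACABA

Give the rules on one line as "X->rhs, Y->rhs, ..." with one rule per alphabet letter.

  step 3 ⇒ step 4: BBBACABABBBACABABBBABBBA ⇒ CA·CA·CA·BA·BB·BA·CA·BA·CA·CA·CA·BA·BB·BA·CA·BA·CA·CA·CA·BA·CA·CA·CA·BA
    A ↦ BA
    B ↦ CA
    C ↦ BB

A->BA, B->CA, C->BB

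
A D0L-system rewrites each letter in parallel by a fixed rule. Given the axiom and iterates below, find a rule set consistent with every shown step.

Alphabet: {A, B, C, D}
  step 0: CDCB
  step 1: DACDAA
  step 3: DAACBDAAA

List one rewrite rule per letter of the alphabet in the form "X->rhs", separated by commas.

  step 0 ⇒ step 1: CDCB ⇒ DA·C·DA·A
    B ↦ A
    C ↦ DA
    D ↦ C
    A ↦ B  (constrained at step 1)

A->B, B->A, C->DA, D->C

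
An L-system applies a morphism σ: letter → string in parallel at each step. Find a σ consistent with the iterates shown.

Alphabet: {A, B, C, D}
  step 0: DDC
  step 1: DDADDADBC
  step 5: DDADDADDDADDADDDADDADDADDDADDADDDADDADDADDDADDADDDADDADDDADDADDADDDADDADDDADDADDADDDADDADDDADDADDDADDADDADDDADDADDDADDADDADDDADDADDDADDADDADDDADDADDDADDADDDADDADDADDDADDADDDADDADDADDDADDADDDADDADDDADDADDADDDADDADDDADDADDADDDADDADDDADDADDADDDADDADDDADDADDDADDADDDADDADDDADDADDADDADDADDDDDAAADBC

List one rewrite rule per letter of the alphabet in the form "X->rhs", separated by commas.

  step 0 ⇒ step 1: DDC ⇒ DDA·DDA·DBC
    C ↦ DBC
    D ↦ DDA
    A ↦ D  (constrained at step 1)
    B ↦ AA  (constrained at step 1)

A->D, B->AA, C->DBC, D->DDA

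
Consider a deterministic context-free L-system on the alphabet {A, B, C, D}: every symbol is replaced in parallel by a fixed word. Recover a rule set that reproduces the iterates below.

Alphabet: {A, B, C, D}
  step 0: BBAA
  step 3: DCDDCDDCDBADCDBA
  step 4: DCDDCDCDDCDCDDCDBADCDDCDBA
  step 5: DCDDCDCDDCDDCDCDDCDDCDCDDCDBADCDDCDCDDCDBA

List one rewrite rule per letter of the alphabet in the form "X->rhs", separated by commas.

  step 4 ⇒ step 5: DCDDCDCDDCDCDDCDBADCDDCDBA ⇒ DC·D·DC·DC·D·DC·D·DC·DC·D·DC·D·DC·DC·D·DC·D·BA·DC·D·DC·DC·D·DC·D·BA
    A ↦ BA
    B ↦ D
    C ↦ D
    D ↦ DC

A->BA, B->D, C->D, D->DC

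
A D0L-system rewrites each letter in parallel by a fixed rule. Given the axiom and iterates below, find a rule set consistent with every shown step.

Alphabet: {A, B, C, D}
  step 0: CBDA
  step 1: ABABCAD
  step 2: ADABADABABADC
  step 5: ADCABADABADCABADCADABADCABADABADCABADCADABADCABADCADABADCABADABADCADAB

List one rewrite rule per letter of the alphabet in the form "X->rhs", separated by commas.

  step 1 ⇒ step 2: ABABCAD ⇒ AD·AB·AD·AB·AB·AD·C
    A ↦ AD
    B ↦ AB
    C ↦ AB
    D ↦ C

A->AD, B->AB, C->AB, D->C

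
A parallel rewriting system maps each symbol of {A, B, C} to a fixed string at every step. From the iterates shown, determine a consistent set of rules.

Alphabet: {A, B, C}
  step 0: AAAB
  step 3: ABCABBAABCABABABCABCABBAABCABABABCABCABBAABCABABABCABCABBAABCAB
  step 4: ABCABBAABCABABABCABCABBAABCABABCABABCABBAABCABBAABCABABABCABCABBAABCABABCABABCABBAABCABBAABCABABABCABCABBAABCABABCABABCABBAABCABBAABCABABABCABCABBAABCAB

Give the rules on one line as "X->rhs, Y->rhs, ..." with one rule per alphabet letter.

A->ABC, B->AB, C->BA

  step 3 ⇒ step 4: ABCABBAABCABABABCABCABBAABCABABABCABCABBAABCABABABCABCABBAABCAB ⇒ ABC·AB·BA·ABC·AB·AB·ABC·ABC·AB·BA·ABC·AB·ABC·AB·ABC·AB·BA·ABC·AB·BA·ABC·AB·AB·ABC·ABC·AB·BA·ABC·AB·ABC·AB·ABC·AB·BA·ABC·AB·BA·ABC·AB·AB·ABC·ABC·AB·BA·ABC·AB·ABC·AB·ABC·AB·BA·ABC·AB·BA·ABC·AB·AB·ABC·ABC·AB·BA·ABC·AB
    A ↦ ABC
    B ↦ AB
    C ↦ BA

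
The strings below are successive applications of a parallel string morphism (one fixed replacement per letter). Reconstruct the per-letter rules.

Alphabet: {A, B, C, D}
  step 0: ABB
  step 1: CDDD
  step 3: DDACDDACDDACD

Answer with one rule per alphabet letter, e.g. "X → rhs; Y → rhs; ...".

  step 0 ⇒ step 1: ABB ⇒ CD·D·D
    A ↦ CD
    B ↦ D
    C ↦ B  (constrained at step 1)
    D ↦ DA  (constrained at step 1)

A->CD, B->D, C->B, D->DA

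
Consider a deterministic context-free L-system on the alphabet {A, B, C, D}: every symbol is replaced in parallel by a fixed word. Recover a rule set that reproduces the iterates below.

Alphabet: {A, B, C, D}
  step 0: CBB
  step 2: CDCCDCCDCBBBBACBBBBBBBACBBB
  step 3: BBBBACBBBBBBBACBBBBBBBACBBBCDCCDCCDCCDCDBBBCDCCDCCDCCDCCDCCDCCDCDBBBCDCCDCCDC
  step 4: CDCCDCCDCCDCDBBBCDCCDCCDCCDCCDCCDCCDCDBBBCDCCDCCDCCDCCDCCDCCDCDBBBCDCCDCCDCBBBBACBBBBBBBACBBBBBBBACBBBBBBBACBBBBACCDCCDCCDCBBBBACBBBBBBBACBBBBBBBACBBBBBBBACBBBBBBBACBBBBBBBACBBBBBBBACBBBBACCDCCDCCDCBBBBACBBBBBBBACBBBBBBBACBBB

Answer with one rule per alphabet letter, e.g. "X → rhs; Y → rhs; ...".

A->D, B->CDC, C->BBB, D->BAC

  step 3 ⇒ step 4: BBBBACBBBBBBBACBBBBBBBACBBBCDCCDCCDCCDCDBBBCDCCDCCDCCDCCDCCDCCDCDBBBCDCCDCCDC ⇒ CDC·CDC·CDC·CDC·D·BBB·CDC·CDC·CDC·CDC·CDC·CDC·CDC·D·BBB·CDC·CDC·CDC·CDC·CDC·CDC·CDC·D·BBB·CDC·CDC·CDC·BBB·BAC·BBB·BBB·BAC·BBB·BBB·BAC·BBB·BBB·BAC·BBB·BAC·CDC·CDC·CDC·BBB·BAC·BBB·BBB·BAC·BBB·BBB·BAC·BBB·BBB·BAC·BBB·BBB·BAC·BBB·BBB·BAC·BBB·BBB·BAC·BBB·BAC·CDC·CDC·CDC·BBB·BAC·BBB·BBB·BAC·BBB·BBB·BAC·BBB
    A ↦ D
    B ↦ CDC
    C ↦ BBB
    D ↦ BAC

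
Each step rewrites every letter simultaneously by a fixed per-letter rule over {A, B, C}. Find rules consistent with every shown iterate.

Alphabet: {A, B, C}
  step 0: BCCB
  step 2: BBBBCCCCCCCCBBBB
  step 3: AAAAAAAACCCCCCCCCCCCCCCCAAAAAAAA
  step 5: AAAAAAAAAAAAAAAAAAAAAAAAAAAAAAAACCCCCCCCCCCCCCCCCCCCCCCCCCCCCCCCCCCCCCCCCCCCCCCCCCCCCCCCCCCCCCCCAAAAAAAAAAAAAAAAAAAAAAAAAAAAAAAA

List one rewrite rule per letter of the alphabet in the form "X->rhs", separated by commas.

A->BB, B->AA, C->CC

  step 2 ⇒ step 3: BBBBCCCCCCCCBBBB ⇒ AA·AA·AA·AA·CC·CC·CC·CC·CC·CC·CC·CC·AA·AA·AA·AA
    B ↦ AA
    C ↦ CC
    A ↦ BB  (constrained at step 3)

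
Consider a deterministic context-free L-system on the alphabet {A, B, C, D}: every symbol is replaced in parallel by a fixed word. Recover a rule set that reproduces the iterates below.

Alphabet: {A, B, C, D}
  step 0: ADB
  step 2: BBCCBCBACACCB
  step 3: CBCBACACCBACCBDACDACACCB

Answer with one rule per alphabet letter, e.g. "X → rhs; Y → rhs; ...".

A->D, B->CB, C->AC, D->BBC

  step 2 ⇒ step 3: BBCCBCBACACCB ⇒ CB·CB·AC·AC·CB·AC·CB·D·AC·D·AC·AC·CB
    A ↦ D
    B ↦ CB
    C ↦ AC
    D ↦ BBC  (constrained at step 0)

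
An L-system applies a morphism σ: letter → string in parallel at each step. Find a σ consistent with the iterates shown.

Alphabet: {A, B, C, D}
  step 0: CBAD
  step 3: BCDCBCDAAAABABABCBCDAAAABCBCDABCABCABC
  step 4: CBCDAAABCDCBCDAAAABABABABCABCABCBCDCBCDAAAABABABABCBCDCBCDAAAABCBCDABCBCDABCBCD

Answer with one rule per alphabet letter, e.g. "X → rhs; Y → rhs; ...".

  step 3 ⇒ step 4: BCDCBCDAAAABABABCBCDAAAABCBCDABCABCABC ⇒ C·BCD·AAA·BCD·C·BCD·AAA·AB·AB·AB·AB·C·AB·C·AB·C·BCD·C·BCD·AAA·AB·AB·AB·AB·C·BCD·C·BCD·AAA·AB·C·BCD·AB·C·BCD·AB·C·BCD
    A ↦ AB
    B ↦ C
    C ↦ BCD
    D ↦ AAA

A->AB, B->C, C->BCD, D->AAA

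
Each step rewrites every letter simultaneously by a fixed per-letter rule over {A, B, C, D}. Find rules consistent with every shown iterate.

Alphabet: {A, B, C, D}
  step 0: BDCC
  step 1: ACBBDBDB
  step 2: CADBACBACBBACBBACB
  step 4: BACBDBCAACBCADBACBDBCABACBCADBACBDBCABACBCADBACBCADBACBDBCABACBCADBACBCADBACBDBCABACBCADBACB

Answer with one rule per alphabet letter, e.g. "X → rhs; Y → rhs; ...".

A->CA, B->ACB, C->DB, D->B

  step 1 ⇒ step 2: ACBBDBDB ⇒ CA·DB·ACB·ACB·B·ACB·B·ACB
    A ↦ CA
    B ↦ ACB
    C ↦ DB
    D ↦ B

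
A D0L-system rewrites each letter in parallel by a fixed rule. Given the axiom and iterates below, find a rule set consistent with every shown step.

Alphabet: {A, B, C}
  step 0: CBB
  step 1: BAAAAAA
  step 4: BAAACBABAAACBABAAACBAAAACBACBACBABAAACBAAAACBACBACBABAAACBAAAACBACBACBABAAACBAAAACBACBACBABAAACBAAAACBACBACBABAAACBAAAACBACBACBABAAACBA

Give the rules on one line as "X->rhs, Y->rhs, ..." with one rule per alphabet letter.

A->CBA, B->AAA, C->B

  step 0 ⇒ step 1: CBB ⇒ B·AAA·AAA
    B ↦ AAA
    C ↦ B
    A ↦ CBA  (constrained at step 1)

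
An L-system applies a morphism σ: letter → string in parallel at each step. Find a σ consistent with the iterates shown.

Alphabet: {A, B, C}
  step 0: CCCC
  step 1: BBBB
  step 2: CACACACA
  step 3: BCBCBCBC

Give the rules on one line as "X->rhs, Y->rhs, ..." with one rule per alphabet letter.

  step 2 ⇒ step 3: CACACACA ⇒ B·C·B·C·B·C·B·C
    A ↦ C
    C ↦ B
  step 1 ⇒ step 2: BBBB ⇒ CA·CA·CA·CA
    B ↦ CA

A->C, B->CA, C->B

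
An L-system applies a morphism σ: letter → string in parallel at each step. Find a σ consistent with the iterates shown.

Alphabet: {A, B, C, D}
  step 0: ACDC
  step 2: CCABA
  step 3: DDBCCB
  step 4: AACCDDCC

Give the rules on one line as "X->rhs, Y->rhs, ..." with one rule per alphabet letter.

A->B, B->CC, C->D, D->A

  step 3 ⇒ step 4: DDBCCB ⇒ A·A·CC·D·D·CC
    B ↦ CC
    C ↦ D
    D ↦ A
  step 2 ⇒ step 3: CCABA ⇒ D·D·B·CC·B
    A ↦ B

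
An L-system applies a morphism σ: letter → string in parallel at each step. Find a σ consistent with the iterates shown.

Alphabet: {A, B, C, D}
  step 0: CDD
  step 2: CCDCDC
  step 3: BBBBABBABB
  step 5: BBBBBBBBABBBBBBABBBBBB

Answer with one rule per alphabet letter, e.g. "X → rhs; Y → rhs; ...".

  step 2 ⇒ step 3: CCDCDC ⇒ BB·BB·A·BB·A·BB
    C ↦ BB
    D ↦ A
    A ↦ DC  (constrained at step 3)
    B ↦ C  (constrained at step 3)

A->DC, B->C, C->BB, D->A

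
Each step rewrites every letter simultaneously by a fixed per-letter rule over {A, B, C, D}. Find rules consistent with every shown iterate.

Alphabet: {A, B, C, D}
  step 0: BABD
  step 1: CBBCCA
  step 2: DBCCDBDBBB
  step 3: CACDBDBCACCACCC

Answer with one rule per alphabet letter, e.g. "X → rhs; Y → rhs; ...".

  step 2 ⇒ step 3: DBCCDBDBBB ⇒ CA·C·DB·DB·CA·C·CA·C·C·C
    B ↦ C
    C ↦ DB
    D ↦ CA
  step 0 ⇒ step 1: BABD ⇒ C·BB·C·CA
    A ↦ BB

A->BB, B->C, C->DB, D->CA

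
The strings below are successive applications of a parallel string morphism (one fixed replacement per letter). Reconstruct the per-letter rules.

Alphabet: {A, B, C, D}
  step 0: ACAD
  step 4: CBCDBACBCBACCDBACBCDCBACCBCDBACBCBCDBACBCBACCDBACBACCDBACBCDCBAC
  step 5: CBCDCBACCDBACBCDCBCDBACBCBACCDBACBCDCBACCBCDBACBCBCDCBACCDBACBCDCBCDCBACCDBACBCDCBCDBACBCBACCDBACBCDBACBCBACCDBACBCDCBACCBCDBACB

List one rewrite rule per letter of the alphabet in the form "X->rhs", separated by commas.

  step 4 ⇒ step 5: CBCDBACBCBACCDBACBCDCBACCBCDBACBCBCDBACBCBACCDBACBACCDBACBCDCBAC ⇒ CB·CD·CB·AC·CD·BA·CB·CD·CB·CD·BA·CB·CB·AC·CD·BA·CB·CD·CB·AC·CB·CD·BA·CB·CB·CD·CB·AC·CD·BA·CB·CD·CB·CD·CB·AC·CD·BA·CB·CD·CB·CD·BA·CB·CB·AC·CD·BA·CB·CD·BA·CB·CB·AC·CD·BA·CB·CD·CB·AC·CB·CD·BA·CB
    A ↦ BA
    B ↦ CD
    C ↦ CB
    D ↦ AC

A->BA, B->CD, C->CB, D->AC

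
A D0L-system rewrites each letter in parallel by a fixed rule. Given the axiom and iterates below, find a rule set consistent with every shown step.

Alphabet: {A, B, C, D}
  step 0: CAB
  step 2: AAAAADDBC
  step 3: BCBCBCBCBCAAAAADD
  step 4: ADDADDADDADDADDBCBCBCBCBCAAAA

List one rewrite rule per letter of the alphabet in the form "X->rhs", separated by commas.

  step 3 ⇒ step 4: BCBCBCBCBCAAAAADD ⇒ A·DD·A·DD·A·DD·A·DD·A·DD·BC·BC·BC·BC·BC·AA·AA
    A ↦ BC
    B ↦ A
    C ↦ DD
    D ↦ AA

A->BC, B->A, C->DD, D->AA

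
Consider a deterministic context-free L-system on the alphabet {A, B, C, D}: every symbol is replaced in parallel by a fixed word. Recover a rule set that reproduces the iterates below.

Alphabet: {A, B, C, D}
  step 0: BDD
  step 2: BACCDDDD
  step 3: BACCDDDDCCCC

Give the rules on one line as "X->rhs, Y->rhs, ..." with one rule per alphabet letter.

  step 2 ⇒ step 3: BACCDDDD ⇒ BA·CC·DD·DD·C·C·C·C
    A ↦ CC
    B ↦ BA
    C ↦ DD
    D ↦ C

A->CC, B->BA, C->DD, D->C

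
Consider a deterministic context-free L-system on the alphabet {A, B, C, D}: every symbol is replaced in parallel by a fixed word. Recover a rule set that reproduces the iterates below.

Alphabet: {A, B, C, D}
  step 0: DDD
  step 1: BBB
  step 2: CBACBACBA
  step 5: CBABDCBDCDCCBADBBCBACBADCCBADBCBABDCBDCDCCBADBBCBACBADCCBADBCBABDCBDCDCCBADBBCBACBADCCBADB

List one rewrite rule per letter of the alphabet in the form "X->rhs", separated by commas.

  step 1 ⇒ step 2: BBB ⇒ CBA·CBA·CBA
    B ↦ CBA
    A ↦ DB  (constrained at step 2)
    C ↦ DC  (constrained at step 2)
  step 0 ⇒ step 1: DDD ⇒ B·B·B
    D ↦ B

A->DB, B->CBA, C->DC, D->B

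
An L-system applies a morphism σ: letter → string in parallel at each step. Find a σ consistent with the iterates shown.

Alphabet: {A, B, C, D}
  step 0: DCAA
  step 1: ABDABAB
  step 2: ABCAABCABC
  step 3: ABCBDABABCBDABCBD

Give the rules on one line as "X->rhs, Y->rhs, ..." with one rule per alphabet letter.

A->AB, B->C, C->BD, D->A

  step 2 ⇒ step 3: ABCAABCABC ⇒ AB·C·BD·AB·AB·C·BD·AB·C·BD
    A ↦ AB
    B ↦ C
    C ↦ BD
  step 0 ⇒ step 1: DCAA ⇒ A·BD·AB·AB
    D ↦ A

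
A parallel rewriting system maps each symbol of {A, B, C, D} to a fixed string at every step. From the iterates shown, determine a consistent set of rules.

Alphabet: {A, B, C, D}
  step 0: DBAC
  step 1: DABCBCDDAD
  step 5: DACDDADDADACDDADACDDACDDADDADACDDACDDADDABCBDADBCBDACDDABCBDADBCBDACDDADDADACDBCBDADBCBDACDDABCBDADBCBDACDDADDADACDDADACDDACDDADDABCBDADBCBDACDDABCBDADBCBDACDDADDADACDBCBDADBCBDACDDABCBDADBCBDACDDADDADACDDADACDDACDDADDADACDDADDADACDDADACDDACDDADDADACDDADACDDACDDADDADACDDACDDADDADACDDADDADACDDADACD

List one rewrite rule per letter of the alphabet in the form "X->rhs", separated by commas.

A->CD, B->BCB, C->DAD, D->DA

  step 0 ⇒ step 1: DBAC ⇒ DA·BCB·CD·DAD
    A ↦ CD
    B ↦ BCB
    C ↦ DAD
    D ↦ DA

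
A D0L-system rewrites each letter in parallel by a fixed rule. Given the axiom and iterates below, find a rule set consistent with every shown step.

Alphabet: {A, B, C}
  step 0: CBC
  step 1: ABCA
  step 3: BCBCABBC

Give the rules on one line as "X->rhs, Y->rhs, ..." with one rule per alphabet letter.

  step 0 ⇒ step 1: CBC ⇒ A·BC·A
    B ↦ BC
    C ↦ A
    A ↦ B  (constrained at step 1)

A->B, B->BC, C->A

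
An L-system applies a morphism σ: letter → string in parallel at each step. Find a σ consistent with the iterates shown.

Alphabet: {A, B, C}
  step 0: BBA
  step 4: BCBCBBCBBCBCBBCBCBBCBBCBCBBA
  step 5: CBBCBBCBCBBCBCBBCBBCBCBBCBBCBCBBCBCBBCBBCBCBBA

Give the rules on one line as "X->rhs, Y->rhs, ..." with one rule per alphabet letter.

A->BA, B->CB, C->B

  step 4 ⇒ step 5: BCBCBBCBBCBCBBCBCBBCBBCBCBBA ⇒ CB·B·CB·B·CB·CB·B·CB·CB·B·CB·B·CB·CB·B·CB·B·CB·CB·B·CB·CB·B·CB·B·CB·CB·BA
    A ↦ BA
    B ↦ CB
    C ↦ B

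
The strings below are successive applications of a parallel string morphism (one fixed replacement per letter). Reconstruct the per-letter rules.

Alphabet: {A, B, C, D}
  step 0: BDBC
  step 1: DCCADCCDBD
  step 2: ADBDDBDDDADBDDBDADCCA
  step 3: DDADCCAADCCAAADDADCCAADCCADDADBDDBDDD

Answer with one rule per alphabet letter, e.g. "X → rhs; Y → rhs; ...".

A->DD, B->DCC, C->DBD, D->A

  step 2 ⇒ step 3: ADBDDBDDDADBDDBDADCCA ⇒ DD·A·DCC·A·A·DCC·A·A·A·DD·A·DCC·A·A·DCC·A·DD·A·DBD·DBD·DD
    A ↦ DD
    B ↦ DCC
    C ↦ DBD
    D ↦ A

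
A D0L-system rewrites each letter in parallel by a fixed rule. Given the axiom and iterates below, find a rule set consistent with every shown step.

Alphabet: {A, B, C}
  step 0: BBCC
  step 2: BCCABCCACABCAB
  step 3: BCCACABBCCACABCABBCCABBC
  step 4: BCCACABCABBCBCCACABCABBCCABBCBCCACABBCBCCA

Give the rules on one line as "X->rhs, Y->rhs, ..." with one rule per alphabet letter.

  step 3 ⇒ step 4: BCCACABBCCACABCABBCCABBC ⇒ BC·CA·CA·B·CA·B·BC·BC·CA·CA·B·CA·B·BC·CA·B·BC·BC·CA·CA·B·BC·BC·CA
    A ↦ B
    B ↦ BC
    C ↦ CA

A->B, B->BC, C->CA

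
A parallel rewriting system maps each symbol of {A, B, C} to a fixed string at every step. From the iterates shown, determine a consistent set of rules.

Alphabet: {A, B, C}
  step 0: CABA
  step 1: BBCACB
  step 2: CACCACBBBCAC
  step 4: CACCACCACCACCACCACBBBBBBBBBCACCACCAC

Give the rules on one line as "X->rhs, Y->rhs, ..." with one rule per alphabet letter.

A->B, B->CAC, C->B

  step 1 ⇒ step 2: BBCACB ⇒ CAC·CAC·B·B·B·CAC
    A ↦ B
    B ↦ CAC
    C ↦ B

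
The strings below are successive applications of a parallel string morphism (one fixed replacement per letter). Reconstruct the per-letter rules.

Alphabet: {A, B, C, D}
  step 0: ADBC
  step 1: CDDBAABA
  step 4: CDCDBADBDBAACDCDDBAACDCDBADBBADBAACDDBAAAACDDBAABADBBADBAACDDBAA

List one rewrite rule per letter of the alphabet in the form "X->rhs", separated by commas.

A->CD, B->AA, C->BA, D->DB

  step 0 ⇒ step 1: ADBC ⇒ CD·DB·AA·BA
    A ↦ CD
    B ↦ AA
    C ↦ BA
    D ↦ DB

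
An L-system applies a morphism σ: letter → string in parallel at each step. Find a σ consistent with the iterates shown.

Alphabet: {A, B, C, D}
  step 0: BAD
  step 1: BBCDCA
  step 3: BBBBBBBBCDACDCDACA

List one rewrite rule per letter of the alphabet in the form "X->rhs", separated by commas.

  step 0 ⇒ step 1: BAD ⇒ BB·CD·CA
    A ↦ CD
    B ↦ BB
    D ↦ CA
    C ↦ A  (constrained at step 1)

A->CD, B->BB, C->A, D->CA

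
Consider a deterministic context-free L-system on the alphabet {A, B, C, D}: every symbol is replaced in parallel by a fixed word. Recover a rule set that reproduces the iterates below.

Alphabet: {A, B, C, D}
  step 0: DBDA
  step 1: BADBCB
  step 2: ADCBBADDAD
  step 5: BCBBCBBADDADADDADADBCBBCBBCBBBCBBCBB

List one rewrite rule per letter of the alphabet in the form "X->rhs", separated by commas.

A->CB, B->AD, C->D, D->B

  step 1 ⇒ step 2: BADBCB ⇒ AD·CB·B·AD·D·AD
    A ↦ CB
    B ↦ AD
    C ↦ D
    D ↦ B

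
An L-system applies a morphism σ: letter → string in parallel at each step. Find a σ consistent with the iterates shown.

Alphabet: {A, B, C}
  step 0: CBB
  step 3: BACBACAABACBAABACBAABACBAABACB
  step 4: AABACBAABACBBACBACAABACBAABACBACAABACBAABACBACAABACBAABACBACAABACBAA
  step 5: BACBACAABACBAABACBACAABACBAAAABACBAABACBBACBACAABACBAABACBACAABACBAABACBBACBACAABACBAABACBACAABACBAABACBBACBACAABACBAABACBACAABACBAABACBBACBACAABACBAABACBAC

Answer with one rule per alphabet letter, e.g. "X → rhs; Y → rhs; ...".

A->BAC, B->AA, C->B

  step 4 ⇒ step 5: AABACBAABACBBACBACAABACBAABACBACAABACBAABACBACAABACBAABACBACAABACBAA ⇒ BAC·BAC·AA·BAC·B·AA·BAC·BAC·AA·BAC·B·AA·AA·BAC·B·AA·BAC·B·BAC·BAC·AA·BAC·B·AA·BAC·BAC·AA·BAC·B·AA·BAC·B·BAC·BAC·AA·BAC·B·AA·BAC·BAC·AA·BAC·B·AA·BAC·B·BAC·BAC·AA·BAC·B·AA·BAC·BAC·AA·BAC·B·AA·BAC·B·BAC·BAC·AA·BAC·B·AA·BAC·BAC
    A ↦ BAC
    B ↦ AA
    C ↦ B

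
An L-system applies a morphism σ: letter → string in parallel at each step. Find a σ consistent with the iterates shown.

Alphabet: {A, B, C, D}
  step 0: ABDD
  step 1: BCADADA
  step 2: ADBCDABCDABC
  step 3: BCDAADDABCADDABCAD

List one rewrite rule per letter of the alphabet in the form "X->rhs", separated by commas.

  step 2 ⇒ step 3: ADBCDABCDABC ⇒ BC·DA·A·D·DA·BC·A·D·DA·BC·A·D
    A ↦ BC
    B ↦ A
    C ↦ D
    D ↦ DA

A->BC, B->A, C->D, D->DA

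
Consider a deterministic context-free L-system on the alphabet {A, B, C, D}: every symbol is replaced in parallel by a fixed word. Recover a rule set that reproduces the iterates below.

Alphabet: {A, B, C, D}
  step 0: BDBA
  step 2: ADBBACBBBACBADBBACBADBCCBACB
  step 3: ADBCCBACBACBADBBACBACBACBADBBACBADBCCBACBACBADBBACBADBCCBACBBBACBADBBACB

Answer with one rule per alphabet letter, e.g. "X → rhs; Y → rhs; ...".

  step 2 ⇒ step 3: ADBBACBBBACBADBBACBADBCCBACB ⇒ ADB·CCB·ACB·ACB·ADB·B·ACB·ACB·ACB·ADB·B·ACB·ADB·CCB·ACB·ACB·ADB·B·ACB·ADB·CCB·ACB·B·B·ACB·ADB·B·ACB
    A ↦ ADB
    B ↦ ACB
    C ↦ B
    D ↦ CCB

A->ADB, B->ACB, C->B, D->CCB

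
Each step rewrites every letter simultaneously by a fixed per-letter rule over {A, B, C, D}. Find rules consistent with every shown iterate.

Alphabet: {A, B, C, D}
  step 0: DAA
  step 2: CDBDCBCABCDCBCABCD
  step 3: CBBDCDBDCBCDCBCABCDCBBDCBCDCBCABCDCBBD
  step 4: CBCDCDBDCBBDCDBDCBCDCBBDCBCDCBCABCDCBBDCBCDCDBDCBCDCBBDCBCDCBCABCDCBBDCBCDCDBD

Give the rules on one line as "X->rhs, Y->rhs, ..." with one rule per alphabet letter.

  step 3 ⇒ step 4: CBBDCDBDCBCDCBCABCDCBBDCBCDCBCABCDCBBD ⇒ CB·CD·CD·BD·CB·BD·CD·BD·CB·CD·CB·BD·CB·CD·CB·CAB·CD·CB·BD·CB·CD·CD·BD·CB·CD·CB·BD·CB·CD·CB·CAB·CD·CB·BD·CB·CD·CD·BD
    A ↦ CAB
    B ↦ CD
    C ↦ CB
    D ↦ BD

A->CAB, B->CD, C->CB, D->BD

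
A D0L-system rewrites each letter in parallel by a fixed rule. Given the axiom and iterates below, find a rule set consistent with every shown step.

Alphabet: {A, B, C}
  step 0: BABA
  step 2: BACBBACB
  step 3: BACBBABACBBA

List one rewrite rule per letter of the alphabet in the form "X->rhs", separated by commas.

  step 2 ⇒ step 3: BACBBACB ⇒ BA·C·B·BA·BA·C·B·BA
    A ↦ C
    B ↦ BA
    C ↦ B

A->C, B->BA, C->B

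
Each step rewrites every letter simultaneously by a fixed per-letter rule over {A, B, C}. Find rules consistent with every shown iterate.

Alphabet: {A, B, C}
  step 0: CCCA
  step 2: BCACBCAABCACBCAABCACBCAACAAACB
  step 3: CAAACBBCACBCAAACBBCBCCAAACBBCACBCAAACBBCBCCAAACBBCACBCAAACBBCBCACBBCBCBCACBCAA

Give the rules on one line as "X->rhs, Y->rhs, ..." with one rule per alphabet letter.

A->BC, B->CAA, C->ACB

  step 2 ⇒ step 3: BCACBCAABCACBCAABCACBCAACAAACB ⇒ CAA·ACB·BC·ACB·CAA·ACB·BC·BC·CAA·ACB·BC·ACB·CAA·ACB·BC·BC·CAA·ACB·BC·ACB·CAA·ACB·BC·BC·ACB·BC·BC·BC·ACB·CAA
    A ↦ BC
    B ↦ CAA
    C ↦ ACB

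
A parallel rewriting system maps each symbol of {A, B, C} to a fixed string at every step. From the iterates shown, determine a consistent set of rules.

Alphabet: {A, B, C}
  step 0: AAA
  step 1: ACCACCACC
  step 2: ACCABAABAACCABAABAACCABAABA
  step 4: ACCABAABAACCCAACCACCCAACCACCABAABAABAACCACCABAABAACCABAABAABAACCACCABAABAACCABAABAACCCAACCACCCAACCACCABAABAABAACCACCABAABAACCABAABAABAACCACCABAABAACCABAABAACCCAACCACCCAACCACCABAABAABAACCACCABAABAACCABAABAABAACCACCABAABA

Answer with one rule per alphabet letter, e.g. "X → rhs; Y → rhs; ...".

  step 1 ⇒ step 2: ACCACCACC ⇒ ACC·ABA·ABA·ACC·ABA·ABA·ACC·ABA·ABA
    A ↦ ACC
    C ↦ ABA
    B ↦ CA  (constrained at step 2)

A->ACC, B->CA, C->ABA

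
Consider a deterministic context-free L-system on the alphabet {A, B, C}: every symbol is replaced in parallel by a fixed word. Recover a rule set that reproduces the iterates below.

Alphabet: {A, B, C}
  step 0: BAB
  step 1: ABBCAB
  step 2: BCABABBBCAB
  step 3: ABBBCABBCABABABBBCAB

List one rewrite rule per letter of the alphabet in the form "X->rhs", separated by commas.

  step 2 ⇒ step 3: BCABABBBCAB ⇒ AB·B·BC·AB·BC·AB·AB·AB·B·BC·AB
    A ↦ BC
    B ↦ AB
    C ↦ B

A->BC, B->AB, C->B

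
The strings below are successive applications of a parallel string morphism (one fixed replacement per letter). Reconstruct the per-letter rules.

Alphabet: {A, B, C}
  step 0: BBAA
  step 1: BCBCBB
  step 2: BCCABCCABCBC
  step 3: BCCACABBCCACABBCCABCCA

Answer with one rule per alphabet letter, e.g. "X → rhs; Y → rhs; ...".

  step 2 ⇒ step 3: BCCABCCABCBC ⇒ BC·CA·CA·B·BC·CA·CA·B·BC·CA·BC·CA
    A ↦ B
    B ↦ BC
    C ↦ CA

A->B, B->BC, C->CA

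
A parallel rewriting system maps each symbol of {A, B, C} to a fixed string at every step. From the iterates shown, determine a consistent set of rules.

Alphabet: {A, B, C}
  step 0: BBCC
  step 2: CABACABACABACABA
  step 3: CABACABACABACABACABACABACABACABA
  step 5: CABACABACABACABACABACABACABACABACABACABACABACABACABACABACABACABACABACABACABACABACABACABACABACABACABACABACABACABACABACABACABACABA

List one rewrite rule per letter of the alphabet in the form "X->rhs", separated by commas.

  step 2 ⇒ step 3: CABACABACABACABA ⇒ CA·BA·CA·BA·CA·BA·CA·BA·CA·BA·CA·BA·CA·BA·CA·BA
    A ↦ BA
    B ↦ CA
    C ↦ CA

A->BA, B->CA, C->CA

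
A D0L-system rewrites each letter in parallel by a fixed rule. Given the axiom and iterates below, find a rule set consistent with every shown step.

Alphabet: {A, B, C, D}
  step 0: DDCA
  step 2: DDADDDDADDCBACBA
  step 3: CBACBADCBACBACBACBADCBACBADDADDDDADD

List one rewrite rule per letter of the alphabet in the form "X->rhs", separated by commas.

A->D, B->DAD, C->D, D->CBA

  step 2 ⇒ step 3: DDADDDDADDCBACBA ⇒ CBA·CBA·D·CBA·CBA·CBA·CBA·D·CBA·CBA·D·DAD·D·D·DAD·D
    A ↦ D
    B ↦ DAD
    C ↦ D
    D ↦ CBA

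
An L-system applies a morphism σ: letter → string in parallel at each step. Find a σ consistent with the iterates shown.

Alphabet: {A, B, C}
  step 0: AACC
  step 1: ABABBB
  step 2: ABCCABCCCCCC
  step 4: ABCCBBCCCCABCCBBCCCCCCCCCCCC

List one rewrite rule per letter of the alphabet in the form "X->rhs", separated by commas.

A->AB, B->CC, C->B

  step 1 ⇒ step 2: ABABBB ⇒ AB·CC·AB·CC·CC·CC
    A ↦ AB
    B ↦ CC
  step 0 ⇒ step 1: AACC ⇒ AB·AB·B·B
    C ↦ B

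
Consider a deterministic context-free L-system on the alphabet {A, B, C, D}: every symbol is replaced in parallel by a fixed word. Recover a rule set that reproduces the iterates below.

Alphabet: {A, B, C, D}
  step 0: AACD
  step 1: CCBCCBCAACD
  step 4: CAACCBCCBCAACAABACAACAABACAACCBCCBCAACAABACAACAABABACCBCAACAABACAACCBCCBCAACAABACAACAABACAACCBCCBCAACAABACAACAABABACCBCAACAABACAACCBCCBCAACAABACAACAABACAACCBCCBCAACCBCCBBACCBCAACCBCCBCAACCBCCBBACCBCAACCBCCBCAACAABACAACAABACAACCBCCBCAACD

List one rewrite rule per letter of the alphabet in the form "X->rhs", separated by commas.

  step 0 ⇒ step 1: AACD ⇒ CCB·CCB·CAA·CD
    A ↦ CCB
    C ↦ CAA
    D ↦ CD
    B ↦ BA  (constrained at step 1)

A->CCB, B->BA, C->CAA, D->CD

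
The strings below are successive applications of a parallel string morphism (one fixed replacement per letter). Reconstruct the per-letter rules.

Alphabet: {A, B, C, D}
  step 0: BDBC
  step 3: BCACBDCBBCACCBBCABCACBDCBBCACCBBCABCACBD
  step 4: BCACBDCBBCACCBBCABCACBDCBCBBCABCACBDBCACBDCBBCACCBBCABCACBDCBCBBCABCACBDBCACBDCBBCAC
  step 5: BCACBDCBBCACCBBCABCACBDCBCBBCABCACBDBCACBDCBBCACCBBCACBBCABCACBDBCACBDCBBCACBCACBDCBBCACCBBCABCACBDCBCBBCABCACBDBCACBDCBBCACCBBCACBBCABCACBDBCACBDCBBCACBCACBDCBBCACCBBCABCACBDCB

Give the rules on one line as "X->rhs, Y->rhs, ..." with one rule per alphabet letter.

A->D, B->BCA, C->CB, D->C

  step 4 ⇒ step 5: BCACBDCBBCACCBBCABCACBDCBCBBCABCACBDBCACBDCBBCACCBBCABCACBDCBCBBCABCACBDBCACBDCBBCAC ⇒ BCA·CB·D·CB·BCA·C·CB·BCA·BCA·CB·D·CB·CB·BCA·BCA·CB·D·BCA·CB·D·CB·BCA·C·CB·BCA·CB·BCA·BCA·CB·D·BCA·CB·D·CB·BCA·C·BCA·CB·D·CB·BCA·C·CB·BCA·BCA·CB·D·CB·CB·BCA·BCA·CB·D·BCA·CB·D·CB·BCA·C·CB·BCA·CB·BCA·BCA·CB·D·BCA·CB·D·CB·BCA·C·BCA·CB·D·CB·BCA·C·CB·BCA·BCA·CB·D·CB
    A ↦ D
    B ↦ BCA
    C ↦ CB
    D ↦ C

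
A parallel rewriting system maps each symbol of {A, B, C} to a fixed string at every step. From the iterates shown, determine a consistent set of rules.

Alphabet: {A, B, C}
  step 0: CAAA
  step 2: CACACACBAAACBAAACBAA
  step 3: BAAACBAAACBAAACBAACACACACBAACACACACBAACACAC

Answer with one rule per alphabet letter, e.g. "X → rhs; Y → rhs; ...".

A->AC, B->C, C->BAA

  step 2 ⇒ step 3: CACACACBAAACBAAACBAA ⇒ BAA·AC·BAA·AC·BAA·AC·BAA·C·AC·AC·AC·BAA·C·AC·AC·AC·BAA·C·AC·AC
    A ↦ AC
    B ↦ C
    C ↦ BAA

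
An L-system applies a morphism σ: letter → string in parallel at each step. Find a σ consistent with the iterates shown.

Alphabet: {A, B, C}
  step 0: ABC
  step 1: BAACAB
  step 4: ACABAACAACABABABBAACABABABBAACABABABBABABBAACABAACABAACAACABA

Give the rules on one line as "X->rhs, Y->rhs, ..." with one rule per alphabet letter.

A->BA, B->ACA, C->B

  step 0 ⇒ step 1: ABC ⇒ BA·ACA·B
    A ↦ BA
    B ↦ ACA
    C ↦ B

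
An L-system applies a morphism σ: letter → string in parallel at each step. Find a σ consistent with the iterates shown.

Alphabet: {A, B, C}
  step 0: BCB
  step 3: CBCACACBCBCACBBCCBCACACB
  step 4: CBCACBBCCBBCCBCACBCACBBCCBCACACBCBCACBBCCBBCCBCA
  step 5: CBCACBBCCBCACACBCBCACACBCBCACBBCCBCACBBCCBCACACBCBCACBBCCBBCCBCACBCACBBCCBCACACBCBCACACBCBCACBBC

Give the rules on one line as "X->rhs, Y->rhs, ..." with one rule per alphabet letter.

  step 4 ⇒ step 5: CBCACBBCCBBCCBCACBCACBBCCBCACACBCBCACBBCCBBCCBCA ⇒ CB·CA·CB·BC·CB·CA·CA·CB·CB·CA·CA·CB·CB·CA·CB·BC·CB·CA·CB·BC·CB·CA·CA·CB·CB·CA·CB·BC·CB·BC·CB·CA·CB·CA·CB·BC·CB·CA·CA·CB·CB·CA·CA·CB·CB·CA·CB·BC
    A ↦ BC
    B ↦ CA
    C ↦ CB

A->BC, B->CA, C->CB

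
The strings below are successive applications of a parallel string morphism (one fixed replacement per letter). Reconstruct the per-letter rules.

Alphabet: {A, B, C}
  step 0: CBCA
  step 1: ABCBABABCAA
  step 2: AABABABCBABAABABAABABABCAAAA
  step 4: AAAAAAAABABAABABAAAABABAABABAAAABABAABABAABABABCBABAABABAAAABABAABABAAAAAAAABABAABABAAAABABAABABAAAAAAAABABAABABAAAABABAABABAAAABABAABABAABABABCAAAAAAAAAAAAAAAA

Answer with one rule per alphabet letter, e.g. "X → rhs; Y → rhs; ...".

  step 1 ⇒ step 2: ABCBABABCAA ⇒ AA·BAB·ABC·BAB·AA·BAB·AA·BAB·ABC·AA·AA
    A ↦ AA
    B ↦ BAB
    C ↦ ABC

A->AA, B->BAB, C->ABC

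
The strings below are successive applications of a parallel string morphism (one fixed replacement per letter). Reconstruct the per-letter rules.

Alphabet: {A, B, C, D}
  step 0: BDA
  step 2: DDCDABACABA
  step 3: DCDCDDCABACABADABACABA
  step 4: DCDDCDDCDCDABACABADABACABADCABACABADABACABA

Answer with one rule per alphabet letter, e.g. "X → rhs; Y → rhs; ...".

  step 3 ⇒ step 4: DCDCDDCABACABADABACABA ⇒ DC·D·DC·D·DC·DC·D·ABA·C·ABA·D·ABA·C·ABA·DC·ABA·C·ABA·D·ABA·C·ABA
    A ↦ ABA
    B ↦ C
    C ↦ D
    D ↦ DC

A->ABA, B->C, C->D, D->DC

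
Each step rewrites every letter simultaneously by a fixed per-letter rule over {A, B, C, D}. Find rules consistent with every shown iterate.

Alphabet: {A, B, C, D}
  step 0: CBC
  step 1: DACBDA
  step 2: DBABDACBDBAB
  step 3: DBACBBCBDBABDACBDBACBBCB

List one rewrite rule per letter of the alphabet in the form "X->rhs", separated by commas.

  step 2 ⇒ step 3: DBABDACBDBAB ⇒ DBA·CB·B·CB·DBA·B·DA·CB·DBA·CB·B·CB
    A ↦ B
    B ↦ CB
    C ↦ DA
    D ↦ DBA

A->B, B->CB, C->DA, D->DBA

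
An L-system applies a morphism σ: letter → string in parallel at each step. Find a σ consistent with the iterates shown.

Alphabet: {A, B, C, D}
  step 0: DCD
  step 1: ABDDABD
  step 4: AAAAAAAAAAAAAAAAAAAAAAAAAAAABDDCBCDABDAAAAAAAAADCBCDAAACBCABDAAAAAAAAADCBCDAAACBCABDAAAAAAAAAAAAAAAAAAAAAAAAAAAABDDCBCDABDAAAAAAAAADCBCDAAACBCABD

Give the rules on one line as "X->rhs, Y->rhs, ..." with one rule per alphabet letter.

  step 0 ⇒ step 1: DCD ⇒ ABD·D·ABD
    C ↦ D
    D ↦ ABD
    A ↦ AAA  (constrained at step 1)
    B ↦ CBC  (constrained at step 1)

A->AAA, B->CBC, C->D, D->ABD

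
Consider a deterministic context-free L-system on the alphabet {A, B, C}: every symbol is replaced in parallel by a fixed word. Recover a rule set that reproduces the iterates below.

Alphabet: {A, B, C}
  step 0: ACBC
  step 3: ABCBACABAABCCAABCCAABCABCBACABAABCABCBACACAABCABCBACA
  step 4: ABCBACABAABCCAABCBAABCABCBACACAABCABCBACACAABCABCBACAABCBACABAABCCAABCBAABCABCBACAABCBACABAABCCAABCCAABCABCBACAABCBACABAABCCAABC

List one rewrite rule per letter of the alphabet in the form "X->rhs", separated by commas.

  step 3 ⇒ step 4: ABCBACABAABCCAABCCAABCABCBACABAABCABCBACACAABCABCBACA ⇒ ABC·BA·CA·BA·ABC·CA·ABC·BA·ABC·ABC·BA·CA·CA·ABC·ABC·BA·CA·CA·ABC·ABC·BA·CA·ABC·BA·CA·BA·ABC·CA·ABC·BA·ABC·ABC·BA·CA·ABC·BA·CA·BA·ABC·CA·ABC·CA·ABC·ABC·BA·CA·ABC·BA·CA·BA·ABC·CA·ABC
    A ↦ ABC
    B ↦ BA
    C ↦ CA

A->ABC, B->BA, C->CA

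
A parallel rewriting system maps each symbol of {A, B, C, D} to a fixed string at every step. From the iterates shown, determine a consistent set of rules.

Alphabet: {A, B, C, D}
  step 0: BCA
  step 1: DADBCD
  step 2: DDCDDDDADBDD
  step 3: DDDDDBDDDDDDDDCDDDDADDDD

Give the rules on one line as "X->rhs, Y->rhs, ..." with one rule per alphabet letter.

A->CD, B->DA, C->DB, D->DD

  step 2 ⇒ step 3: DDCDDDDADBDD ⇒ DD·DD·DB·DD·DD·DD·DD·CD·DD·DA·DD·DD
    A ↦ CD
    B ↦ DA
    C ↦ DB
    D ↦ DD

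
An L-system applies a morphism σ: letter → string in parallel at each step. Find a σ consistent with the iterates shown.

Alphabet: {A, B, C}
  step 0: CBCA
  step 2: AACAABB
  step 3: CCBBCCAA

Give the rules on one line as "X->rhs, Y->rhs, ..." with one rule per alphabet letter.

  step 2 ⇒ step 3: AACAABB ⇒ C·C·BB·C·C·A·A
    A ↦ C
    B ↦ A
    C ↦ BB

A->C, B->A, C->BB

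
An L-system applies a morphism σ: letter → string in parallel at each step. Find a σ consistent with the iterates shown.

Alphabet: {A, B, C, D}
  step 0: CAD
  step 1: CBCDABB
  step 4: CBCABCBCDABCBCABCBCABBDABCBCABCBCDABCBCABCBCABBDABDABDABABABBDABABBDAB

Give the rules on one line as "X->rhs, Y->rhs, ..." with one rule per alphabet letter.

  step 0 ⇒ step 1: CAD ⇒ CBC·D·ABB
    A ↦ D
    C ↦ CBC
    D ↦ ABB
    B ↦ AB  (constrained at step 1)

A->D, B->AB, C->CBC, D->ABB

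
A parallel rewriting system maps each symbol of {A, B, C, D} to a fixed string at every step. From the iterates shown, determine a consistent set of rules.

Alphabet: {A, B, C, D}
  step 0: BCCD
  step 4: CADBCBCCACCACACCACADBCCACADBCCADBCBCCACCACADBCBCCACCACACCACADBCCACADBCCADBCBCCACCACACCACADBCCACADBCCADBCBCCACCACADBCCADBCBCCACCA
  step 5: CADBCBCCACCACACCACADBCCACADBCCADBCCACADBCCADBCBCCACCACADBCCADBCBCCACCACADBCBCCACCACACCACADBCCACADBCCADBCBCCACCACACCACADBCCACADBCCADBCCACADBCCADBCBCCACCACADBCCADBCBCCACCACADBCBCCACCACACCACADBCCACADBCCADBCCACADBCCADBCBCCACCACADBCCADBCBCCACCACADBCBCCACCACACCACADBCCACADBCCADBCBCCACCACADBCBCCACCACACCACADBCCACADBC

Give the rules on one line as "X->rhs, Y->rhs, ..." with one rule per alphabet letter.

  step 4 ⇒ step 5: CADBCBCCACCACACCACADBCCACADBCCADBCBCCACCACADBCBCCACCACACCACADBCCACADBCCADBCBCCACCACACCACADBCCACADBCCADBCBCCACCACADBCCADBCBCCACCA ⇒ CA·DBC·BC·CAC·CA·CAC·CA·CA·DBC·CA·CA·DBC·CA·DBC·CA·CA·DBC·CA·DBC·BC·CAC·CA·CA·DBC·CA·DBC·BC·CAC·CA·CA·DBC·BC·CAC·CA·CAC·CA·CA·DBC·CA·CA·DBC·CA·DBC·BC·CAC·CA·CAC·CA·CA·DBC·CA·CA·DBC·CA·DBC·CA·CA·DBC·CA·DBC·BC·CAC·CA·CA·DBC·CA·DBC·BC·CAC·CA·CA·DBC·BC·CAC·CA·CAC·CA·CA·DBC·CA·CA·DBC·CA·DBC·CA·CA·DBC·CA·DBC·BC·CAC·CA·CA·DBC·CA·DBC·BC·CAC·CA·CA·DBC·BC·CAC·CA·CAC·CA·CA·DBC·CA·CA·DBC·CA·DBC·BC·CAC·CA·CA·DBC·BC·CAC·CA·CAC·CA·CA·DBC·CA·CA·DBC
    A ↦ DBC
    B ↦ CAC
    C ↦ CA
    D ↦ BC

A->DBC, B->CAC, C->CA, D->BC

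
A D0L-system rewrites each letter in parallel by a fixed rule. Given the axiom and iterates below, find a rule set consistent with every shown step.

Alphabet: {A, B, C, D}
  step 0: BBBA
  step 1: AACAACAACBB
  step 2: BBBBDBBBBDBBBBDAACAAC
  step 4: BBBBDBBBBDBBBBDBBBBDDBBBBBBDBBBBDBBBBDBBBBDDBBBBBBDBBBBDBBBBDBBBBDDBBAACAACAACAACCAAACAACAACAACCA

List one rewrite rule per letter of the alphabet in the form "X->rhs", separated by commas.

  step 1 ⇒ step 2: AACAACAACBB ⇒ BB·BB·D·BB·BB·D·BB·BB·D·AAC·AAC
    A ↦ BB
    B ↦ AAC
    C ↦ D
    D ↦ CA  (constrained at step 2)

A->BB, B->AAC, C->D, D->CA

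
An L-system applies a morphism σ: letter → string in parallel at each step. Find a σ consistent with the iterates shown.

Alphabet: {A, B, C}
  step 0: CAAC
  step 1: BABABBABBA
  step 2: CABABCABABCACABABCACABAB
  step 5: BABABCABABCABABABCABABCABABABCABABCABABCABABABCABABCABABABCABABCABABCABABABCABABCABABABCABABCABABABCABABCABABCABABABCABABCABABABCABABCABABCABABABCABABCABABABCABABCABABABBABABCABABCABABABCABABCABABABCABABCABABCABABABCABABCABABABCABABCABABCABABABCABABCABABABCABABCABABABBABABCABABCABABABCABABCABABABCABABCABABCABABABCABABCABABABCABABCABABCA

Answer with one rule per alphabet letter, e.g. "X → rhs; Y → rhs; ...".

  step 1 ⇒ step 2: BABABBABBA ⇒ CA·BAB·CA·BAB·CA·CA·BAB·CA·CA·BAB
    A ↦ BAB
    B ↦ CA
  step 0 ⇒ step 1: CAAC ⇒ BA·BAB·BAB·BA
    C ↦ BA

A->BAB, B->CA, C->BA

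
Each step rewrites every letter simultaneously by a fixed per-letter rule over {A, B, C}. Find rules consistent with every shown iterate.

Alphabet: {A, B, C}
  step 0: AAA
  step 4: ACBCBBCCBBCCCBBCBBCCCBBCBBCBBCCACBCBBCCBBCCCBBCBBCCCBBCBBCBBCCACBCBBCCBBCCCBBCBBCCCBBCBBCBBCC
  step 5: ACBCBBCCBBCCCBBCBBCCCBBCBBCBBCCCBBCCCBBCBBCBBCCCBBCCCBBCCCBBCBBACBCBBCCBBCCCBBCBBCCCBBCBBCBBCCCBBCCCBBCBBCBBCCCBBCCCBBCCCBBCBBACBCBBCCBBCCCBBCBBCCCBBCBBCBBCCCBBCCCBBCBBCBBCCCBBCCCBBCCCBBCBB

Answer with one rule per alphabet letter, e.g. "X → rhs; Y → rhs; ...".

  step 4 ⇒ step 5: ACBCBBCCBBCCCBBCBBCCCBBCBBCBBCCACBCBBCCBBCCCBBCBBCCCBBCBBCBBCCACBCBBCCBBCCCBBCBBCCCBBCBBCBBCC ⇒ ACB·CBB·C·CBB·C·C·CBB·CBB·C·C·CBB·CBB·CBB·C·C·CBB·C·C·CBB·CBB·CBB·C·C·CBB·C·C·CBB·C·C·CBB·CBB·ACB·CBB·C·CBB·C·C·CBB·CBB·C·C·CBB·CBB·CBB·C·C·CBB·C·C·CBB·CBB·CBB·C·C·CBB·C·C·CBB·C·C·CBB·CBB·ACB·CBB·C·CBB·C·C·CBB·CBB·C·C·CBB·CBB·CBB·C·C·CBB·C·C·CBB·CBB·CBB·C·C·CBB·C·C·CBB·C·C·CBB·CBB
    A ↦ ACB
    B ↦ C
    C ↦ CBB

A->ACB, B->C, C->CBB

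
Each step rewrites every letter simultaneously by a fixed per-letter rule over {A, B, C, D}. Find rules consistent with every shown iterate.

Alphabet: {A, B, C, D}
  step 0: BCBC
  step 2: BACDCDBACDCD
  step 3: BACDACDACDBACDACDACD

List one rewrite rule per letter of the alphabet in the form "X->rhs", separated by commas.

A->CD, B->BA, C->A, D->CD

  step 2 ⇒ step 3: BACDCDBACDCD ⇒ BA·CD·A·CD·A·CD·BA·CD·A·CD·A·CD
    A ↦ CD
    B ↦ BA
    C ↦ A
    D ↦ CD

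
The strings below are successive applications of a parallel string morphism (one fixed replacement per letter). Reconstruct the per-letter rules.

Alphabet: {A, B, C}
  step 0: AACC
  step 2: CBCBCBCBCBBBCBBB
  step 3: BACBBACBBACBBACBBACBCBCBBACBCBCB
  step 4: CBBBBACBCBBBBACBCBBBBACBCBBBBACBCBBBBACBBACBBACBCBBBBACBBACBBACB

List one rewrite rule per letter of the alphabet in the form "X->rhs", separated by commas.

A->BB, B->CB, C->BA

  step 3 ⇒ step 4: BACBBACBBACBBACBBACBCBCBBACBCBCB ⇒ CB·BB·BA·CB·CB·BB·BA·CB·CB·BB·BA·CB·CB·BB·BA·CB·CB·BB·BA·CB·BA·CB·BA·CB·CB·BB·BA·CB·BA·CB·BA·CB
    A ↦ BB
    B ↦ CB
    C ↦ BA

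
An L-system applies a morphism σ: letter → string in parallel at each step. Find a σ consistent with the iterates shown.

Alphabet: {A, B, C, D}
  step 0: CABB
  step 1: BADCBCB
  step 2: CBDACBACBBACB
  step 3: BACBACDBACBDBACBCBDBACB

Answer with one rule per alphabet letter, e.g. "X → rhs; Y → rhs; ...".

A->D, B->CB, C->BA, D->AC

  step 2 ⇒ step 3: CBDACBACBBACB ⇒ BA·CB·AC·D·BA·CB·D·BA·CB·CB·D·BA·CB
    A ↦ D
    B ↦ CB
    C ↦ BA
    D ↦ AC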